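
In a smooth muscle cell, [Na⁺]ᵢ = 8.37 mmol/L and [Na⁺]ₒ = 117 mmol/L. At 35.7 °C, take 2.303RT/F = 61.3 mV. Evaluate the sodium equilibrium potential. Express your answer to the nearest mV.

E = (61.3/z) · log₁₀([Na⁺]_out/[Na⁺]_in) with z = +1.
= (61.3/1) · log₁₀(117/8.37) = 61.30 · log₁₀(13.98)
= 61.30 · (1.1455) = 70.22 mV

70 mV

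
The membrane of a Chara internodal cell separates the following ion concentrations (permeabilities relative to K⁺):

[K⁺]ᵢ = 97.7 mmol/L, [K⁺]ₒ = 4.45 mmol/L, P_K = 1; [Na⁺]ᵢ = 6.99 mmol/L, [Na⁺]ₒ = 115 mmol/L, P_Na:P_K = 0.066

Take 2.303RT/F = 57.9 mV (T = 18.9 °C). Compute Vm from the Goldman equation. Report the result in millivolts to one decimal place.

-52.8 mV

Vm = 57.9 · log₁₀[(Σ P·[cation]ₒ + Σ P·[anion]ᵢ) / (Σ P·[cation]ᵢ + Σ P·[anion]ₒ)]
Numerator = 1×4.45 + 0.066×115 = 12.04
Denominator = 1×97.7 + 0.066×6.99 = 98.16
Vm = 57.9 · log₁₀(0.12266) = 57.9 × (-0.9113) = -52.77 mV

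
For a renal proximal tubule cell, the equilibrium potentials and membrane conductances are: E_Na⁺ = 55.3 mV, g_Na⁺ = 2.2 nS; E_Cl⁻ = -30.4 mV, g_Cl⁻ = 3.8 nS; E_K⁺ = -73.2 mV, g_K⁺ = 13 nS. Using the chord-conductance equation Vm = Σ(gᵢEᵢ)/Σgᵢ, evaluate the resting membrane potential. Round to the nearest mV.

-50 mV

Σ gᵢEᵢ = 2.2·(55.3) + 3.8·(-30.4) + 13·(-73.2) = -945.46
Σ gᵢ = 2.2 + 3.8 + 13 = 19
Vm = -945.46 / 19 = -49.76 mV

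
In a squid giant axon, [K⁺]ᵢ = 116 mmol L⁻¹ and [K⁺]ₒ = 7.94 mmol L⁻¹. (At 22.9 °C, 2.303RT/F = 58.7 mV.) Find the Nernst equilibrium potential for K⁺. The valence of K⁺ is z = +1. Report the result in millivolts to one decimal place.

-68.4 mV

E = (58.7/z) · log₁₀([K⁺]_out/[K⁺]_in) with z = +1.
= (58.7/1) · log₁₀(7.94/116) = 58.70 · log₁₀(0.06845)
= 58.70 · (-1.1646) = -68.36 mV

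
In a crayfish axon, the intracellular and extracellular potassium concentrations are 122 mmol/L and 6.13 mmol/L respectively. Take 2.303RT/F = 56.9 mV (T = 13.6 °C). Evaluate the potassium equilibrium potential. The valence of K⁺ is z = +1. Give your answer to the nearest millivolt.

E = (56.9/z) · log₁₀([K⁺]_out/[K⁺]_in) with z = +1.
= (56.9/1) · log₁₀(6.13/122) = 56.90 · log₁₀(0.05025)
= 56.90 · (-1.2989) = -73.91 mV

-74 mV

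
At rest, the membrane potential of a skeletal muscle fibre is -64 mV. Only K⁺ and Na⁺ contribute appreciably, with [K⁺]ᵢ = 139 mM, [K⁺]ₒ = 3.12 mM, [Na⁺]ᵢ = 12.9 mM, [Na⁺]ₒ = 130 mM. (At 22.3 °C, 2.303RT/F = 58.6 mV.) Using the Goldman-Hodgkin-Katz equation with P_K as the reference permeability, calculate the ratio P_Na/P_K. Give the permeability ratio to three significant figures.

0.0630

Let α = P_Na/P_K. GHK: Vm = 58.6·log₁₀[(Kₒ + α·Naₒ)/(Kᵢ + α·Naᵢ)].
10^(Vm/58.6) = 10^(-64.0/58.6) = 0.080882
So 0.080882·(Kᵢ + α·Naᵢ) = Kₒ + α·Naₒ → α = (0.080882·139.0 − 3.12) / (130.0 − 0.080882·12.9)
α = (11.24 − 3.12) / (130.0 − 1.043) = 8.123/129 = 0.06299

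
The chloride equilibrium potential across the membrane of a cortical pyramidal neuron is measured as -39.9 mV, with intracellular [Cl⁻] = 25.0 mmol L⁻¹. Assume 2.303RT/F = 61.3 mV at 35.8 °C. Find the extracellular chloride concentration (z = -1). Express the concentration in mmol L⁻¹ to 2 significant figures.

Nernst: E = (61.3/-1) · log₁₀([out]/[in]), so log₁₀([out]/[in]) = -39.9 × -1 / 61.3 = 0.6509.
[out]/[in] = 10^(0.6509) = 4.476.
[out] = 4.476 × 25.0 = 111.9 mmol L⁻¹.

110 mmol L⁻¹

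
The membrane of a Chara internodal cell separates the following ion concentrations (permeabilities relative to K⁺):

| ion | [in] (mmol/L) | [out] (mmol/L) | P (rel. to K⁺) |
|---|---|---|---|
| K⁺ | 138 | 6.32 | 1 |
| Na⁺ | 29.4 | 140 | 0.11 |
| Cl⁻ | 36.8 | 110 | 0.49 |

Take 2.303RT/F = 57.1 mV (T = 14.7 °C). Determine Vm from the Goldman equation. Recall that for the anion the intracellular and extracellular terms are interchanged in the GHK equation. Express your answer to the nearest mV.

-39 mV

Vm = 57.1 · log₁₀[(Σ P·[cation]ₒ + Σ P·[anion]ᵢ) / (Σ P·[cation]ᵢ + Σ P·[anion]ₒ)]
Numerator = 1×6.32 + 0.11×140 + 0.49×36.8 = 39.75
Denominator = 1×138 + 0.11×29.4 + 0.49×110 = 195.1
Vm = 57.1 · log₁₀(0.20372) = 57.1 × (-0.6910) = -39.45 mV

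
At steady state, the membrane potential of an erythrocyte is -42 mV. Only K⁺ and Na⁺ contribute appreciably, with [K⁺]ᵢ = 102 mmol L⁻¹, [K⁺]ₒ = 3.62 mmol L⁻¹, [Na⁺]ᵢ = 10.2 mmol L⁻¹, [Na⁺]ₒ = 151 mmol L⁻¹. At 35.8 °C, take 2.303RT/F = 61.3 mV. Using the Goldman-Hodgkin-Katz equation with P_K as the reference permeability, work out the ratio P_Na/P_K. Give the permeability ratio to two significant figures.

0.12

Let α = P_Na/P_K. GHK: Vm = 61.3·log₁₀[(Kₒ + α·Naₒ)/(Kᵢ + α·Naᵢ)].
10^(Vm/61.3) = 10^(-42.0/61.3) = 0.20646
So 0.20646·(Kᵢ + α·Naᵢ) = Kₒ + α·Naₒ → α = (0.20646·102.0 − 3.62) / (151.0 − 0.20646·10.2)
α = (21.06 − 3.62) / (151.0 − 2.106) = 17.44/148.9 = 0.1171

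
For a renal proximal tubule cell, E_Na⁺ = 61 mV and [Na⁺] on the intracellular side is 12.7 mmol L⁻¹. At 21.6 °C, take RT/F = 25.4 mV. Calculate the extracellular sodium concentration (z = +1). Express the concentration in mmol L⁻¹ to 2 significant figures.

Nernst: E = (25.4/1) · ln([out]/[in]), so ln([out]/[in]) = 61.0 × 1 / 25.4 = 2.4016.
[out]/[in] = e^(2.4016) = 11.04.
[out] = 11.04 × 12.7 = 140.2 mmol L⁻¹.

140 mmol L⁻¹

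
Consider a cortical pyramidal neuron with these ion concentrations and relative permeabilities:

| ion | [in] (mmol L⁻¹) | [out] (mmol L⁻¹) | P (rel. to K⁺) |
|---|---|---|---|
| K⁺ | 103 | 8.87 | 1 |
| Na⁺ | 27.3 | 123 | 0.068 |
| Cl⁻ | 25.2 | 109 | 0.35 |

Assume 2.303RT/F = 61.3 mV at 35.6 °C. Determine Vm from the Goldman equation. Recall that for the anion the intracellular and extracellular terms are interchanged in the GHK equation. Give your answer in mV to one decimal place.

-45.3 mV

Vm = 61.3 · log₁₀[(Σ P·[cation]ₒ + Σ P·[anion]ᵢ) / (Σ P·[cation]ᵢ + Σ P·[anion]ₒ)]
Numerator = 1×8.87 + 0.068×123 + 0.35×25.2 = 26.05
Denominator = 1×103 + 0.068×27.3 + 0.35×109 = 143
Vm = 61.3 · log₁₀(0.18219) = 61.3 × (-0.7395) = -45.33 mV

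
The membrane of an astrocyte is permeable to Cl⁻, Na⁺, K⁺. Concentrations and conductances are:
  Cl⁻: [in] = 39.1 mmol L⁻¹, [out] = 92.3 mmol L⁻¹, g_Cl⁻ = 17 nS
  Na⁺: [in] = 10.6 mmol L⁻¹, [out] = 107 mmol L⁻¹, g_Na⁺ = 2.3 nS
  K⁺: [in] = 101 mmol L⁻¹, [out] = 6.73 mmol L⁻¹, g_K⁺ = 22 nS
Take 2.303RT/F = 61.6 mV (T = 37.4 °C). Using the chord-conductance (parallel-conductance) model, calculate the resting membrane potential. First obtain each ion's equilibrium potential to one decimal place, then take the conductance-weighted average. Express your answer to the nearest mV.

-45 mV

E_Cl⁻ = (61.6/-1)·log₁₀(92.3/39.1) = -23.0 mV
E_Na⁺ = (61.6/1)·log₁₀(107/10.6) = 61.9 mV
E_K⁺ = (61.6/1)·log₁₀(6.73/101) = -72.5 mV
Vm = (Σ gᵢEᵢ)/(Σ gᵢ) = (17·-23.0 + 2.3·61.9 + 22·-72.5) / (17 + 2.3 + 22)
= -1843.63 / 41.3 = -44.64 mV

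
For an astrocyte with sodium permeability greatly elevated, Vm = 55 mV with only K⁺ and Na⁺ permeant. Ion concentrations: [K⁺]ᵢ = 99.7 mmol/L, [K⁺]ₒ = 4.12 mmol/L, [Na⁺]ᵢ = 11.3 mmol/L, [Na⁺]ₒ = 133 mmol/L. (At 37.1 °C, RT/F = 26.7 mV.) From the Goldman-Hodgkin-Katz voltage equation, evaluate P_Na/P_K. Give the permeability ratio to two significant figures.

Let α = P_Na/P_K. GHK: Vm = 26.7·ln[(Kₒ + α·Naₒ)/(Kᵢ + α·Naᵢ)].
e^(Vm/26.7) = e^(55.0/26.7) = 7.8454
So 7.8454·(Kᵢ + α·Naᵢ) = Kₒ + α·Naₒ → α = (7.8454·99.7 − 4.12) / (133.0 − 7.8454·11.3)
α = (782.2 − 4.12) / (133.0 − 88.65) = 778.1/44.35 = 17.54

18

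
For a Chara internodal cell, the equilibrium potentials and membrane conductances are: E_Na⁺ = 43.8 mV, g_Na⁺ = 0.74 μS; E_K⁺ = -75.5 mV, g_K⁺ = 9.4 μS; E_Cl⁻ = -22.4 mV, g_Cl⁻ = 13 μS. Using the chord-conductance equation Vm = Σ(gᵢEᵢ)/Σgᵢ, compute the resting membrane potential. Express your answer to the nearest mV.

Σ gᵢEᵢ = 0.74·(43.8) + 9.4·(-75.5) + 13·(-22.4) = -968.49
Σ gᵢ = 0.74 + 9.4 + 13 = 23.14
Vm = -968.49 / 23.14 = -41.85 mV

-42 mV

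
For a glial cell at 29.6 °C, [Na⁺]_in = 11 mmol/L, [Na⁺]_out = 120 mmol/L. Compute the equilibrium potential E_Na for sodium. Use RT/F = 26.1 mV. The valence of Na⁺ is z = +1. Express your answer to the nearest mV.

62 mV

E = (26.1/z) · ln([Na⁺]_out/[Na⁺]_in) with z = +1.
= (26.1/1) · ln(120/11) = 26.10 · ln(10.91)
= 26.10 · (2.3896) = 62.37 mV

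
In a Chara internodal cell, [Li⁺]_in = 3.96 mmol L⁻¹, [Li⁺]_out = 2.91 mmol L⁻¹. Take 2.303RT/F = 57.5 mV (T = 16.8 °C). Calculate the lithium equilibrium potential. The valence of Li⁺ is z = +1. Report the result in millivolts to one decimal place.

-7.7 mV

E = (57.5/z) · log₁₀([Li⁺]_out/[Li⁺]_in) with z = +1.
= (57.5/1) · log₁₀(2.91/3.96) = 57.50 · log₁₀(0.7348)
= 57.50 · (-0.1338) = -7.69 mV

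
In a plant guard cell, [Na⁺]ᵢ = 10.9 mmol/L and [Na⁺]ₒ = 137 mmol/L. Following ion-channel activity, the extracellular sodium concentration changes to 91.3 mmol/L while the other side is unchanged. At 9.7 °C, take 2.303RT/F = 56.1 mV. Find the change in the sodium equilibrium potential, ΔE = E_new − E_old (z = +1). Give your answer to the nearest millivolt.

E_old = (56.1/1)·log₁₀(137/10.9) = 61.67 mV
E_new = (56.1/1)·log₁₀(91.3/10.9) = 51.78 mV
ΔE = 51.78 − (61.67) = -9.89 mV

-10 mV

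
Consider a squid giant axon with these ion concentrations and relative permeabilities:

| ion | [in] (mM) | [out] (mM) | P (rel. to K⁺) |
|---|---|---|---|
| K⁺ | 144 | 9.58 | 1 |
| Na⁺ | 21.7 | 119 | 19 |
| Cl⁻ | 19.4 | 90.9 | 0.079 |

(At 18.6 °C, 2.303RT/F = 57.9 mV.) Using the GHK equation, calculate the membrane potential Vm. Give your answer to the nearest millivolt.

Vm = 57.9 · log₁₀[(Σ P·[cation]ₒ + Σ P·[anion]ᵢ) / (Σ P·[cation]ᵢ + Σ P·[anion]ₒ)]
Numerator = 1×9.58 + 19×119 + 0.079×19.4 = 2272
Denominator = 1×144 + 19×21.7 + 0.079×90.9 = 563.5
Vm = 57.9 · log₁₀(4.0323) = 57.9 × (0.6056) = 35.06 mV

35 mV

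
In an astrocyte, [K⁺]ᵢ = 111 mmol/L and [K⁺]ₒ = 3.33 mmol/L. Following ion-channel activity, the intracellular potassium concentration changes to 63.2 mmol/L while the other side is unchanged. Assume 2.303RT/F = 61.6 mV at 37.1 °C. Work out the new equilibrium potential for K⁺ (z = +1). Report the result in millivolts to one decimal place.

After the shift: [K⁺]_out = 3.33, [K⁺]_in = 63.2 mmol/L.
E_new = (61.6/1)·log₁₀(3.33/63.2) = 61.60 · (-1.2783) = -78.74 mV

-78.7 mV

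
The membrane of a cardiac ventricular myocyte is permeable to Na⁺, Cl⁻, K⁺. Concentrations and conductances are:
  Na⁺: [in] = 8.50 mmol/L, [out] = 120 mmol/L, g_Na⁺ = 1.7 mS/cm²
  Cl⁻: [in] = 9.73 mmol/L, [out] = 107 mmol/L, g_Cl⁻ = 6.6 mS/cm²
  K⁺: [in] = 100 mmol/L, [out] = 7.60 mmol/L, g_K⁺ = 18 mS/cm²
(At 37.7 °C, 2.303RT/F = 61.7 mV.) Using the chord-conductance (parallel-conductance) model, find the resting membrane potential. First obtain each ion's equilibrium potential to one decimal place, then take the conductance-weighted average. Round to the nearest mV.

E_Na⁺ = (61.7/1)·log₁₀(120/8.50) = 70.9 mV
E_Cl⁻ = (61.7/-1)·log₁₀(107/9.73) = -64.2 mV
E_K⁺ = (61.7/1)·log₁₀(7.60/100) = -69.1 mV
Vm = (Σ gᵢEᵢ)/(Σ gᵢ) = (1.7·70.9 + 6.6·-64.2 + 18·-69.1) / (1.7 + 6.6 + 18)
= -1546.99 / 26.3 = -58.82 mV

-59 mV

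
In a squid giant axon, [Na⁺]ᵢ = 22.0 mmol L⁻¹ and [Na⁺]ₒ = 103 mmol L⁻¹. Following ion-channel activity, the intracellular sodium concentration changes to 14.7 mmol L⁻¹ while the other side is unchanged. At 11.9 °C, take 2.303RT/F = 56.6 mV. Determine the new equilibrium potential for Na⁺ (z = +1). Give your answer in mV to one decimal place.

After the shift: [Na⁺]_out = 103, [Na⁺]_in = 14.7 mmol L⁻¹.
E_new = (56.6/1)·log₁₀(103/14.7) = 56.60 · (0.8455) = 47.86 mV

47.9 mV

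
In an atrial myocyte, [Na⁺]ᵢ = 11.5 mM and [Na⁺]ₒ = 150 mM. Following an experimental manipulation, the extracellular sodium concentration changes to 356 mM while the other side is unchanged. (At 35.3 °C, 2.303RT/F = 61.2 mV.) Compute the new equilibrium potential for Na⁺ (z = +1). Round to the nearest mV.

After the shift: [Na⁺]_out = 356, [Na⁺]_in = 11.5 mM.
E_new = (61.2/1)·log₁₀(356/11.5) = 61.20 · (1.4908) = 91.23 mV

91 mV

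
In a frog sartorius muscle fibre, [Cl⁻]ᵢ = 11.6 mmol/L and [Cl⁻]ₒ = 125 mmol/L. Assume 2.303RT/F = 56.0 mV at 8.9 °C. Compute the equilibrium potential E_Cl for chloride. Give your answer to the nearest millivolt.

-58 mV

E = (56.0/z) · log₁₀([Cl⁻]_out/[Cl⁻]_in) with z = -1.
For an anion, dividing by z = -1 reverses the sign.
= (56.0/-1) · log₁₀(125/11.6) = -56.00 · log₁₀(10.78)
= -56.00 · (1.0325) = -57.82 mV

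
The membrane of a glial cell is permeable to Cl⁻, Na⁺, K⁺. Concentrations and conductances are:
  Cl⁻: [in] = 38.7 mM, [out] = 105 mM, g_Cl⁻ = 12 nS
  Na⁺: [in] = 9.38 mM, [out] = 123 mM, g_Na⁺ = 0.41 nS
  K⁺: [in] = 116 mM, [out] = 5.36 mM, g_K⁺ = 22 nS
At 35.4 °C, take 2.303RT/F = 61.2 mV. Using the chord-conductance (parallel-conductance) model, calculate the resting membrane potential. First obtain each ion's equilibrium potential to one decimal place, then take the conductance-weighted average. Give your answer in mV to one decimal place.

E_Cl⁻ = (61.2/-1)·log₁₀(105/38.7) = -26.5 mV
E_Na⁺ = (61.2/1)·log₁₀(123/9.38) = 68.4 mV
E_K⁺ = (61.2/1)·log₁₀(5.36/116) = -81.7 mV
Vm = (Σ gᵢEᵢ)/(Σ gᵢ) = (12·-26.5 + 0.41·68.4 + 22·-81.7) / (12 + 0.41 + 22)
= -2087.36 / 34.41 = -60.66 mV

-60.7 mV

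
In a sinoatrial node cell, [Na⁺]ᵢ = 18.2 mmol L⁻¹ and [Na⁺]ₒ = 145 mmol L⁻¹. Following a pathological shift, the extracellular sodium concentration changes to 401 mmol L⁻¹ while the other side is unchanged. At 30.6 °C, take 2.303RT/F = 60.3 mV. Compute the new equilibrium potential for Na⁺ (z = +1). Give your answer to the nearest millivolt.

After the shift: [Na⁺]_out = 401, [Na⁺]_in = 18.2 mmol L⁻¹.
E_new = (60.3/1)·log₁₀(401/18.2) = 60.30 · (1.3431) = 80.99 mV

81 mV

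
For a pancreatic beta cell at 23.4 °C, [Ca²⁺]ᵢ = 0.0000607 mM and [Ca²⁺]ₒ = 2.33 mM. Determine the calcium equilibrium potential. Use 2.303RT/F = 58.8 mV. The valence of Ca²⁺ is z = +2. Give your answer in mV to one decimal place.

E = (58.8/z) · log₁₀([Ca²⁺]_out/[Ca²⁺]_in) with z = +2.
= (58.8/2) · log₁₀(2.33/0.0000607) = 29.40 · log₁₀(3.839e+04)
= 29.40 · (4.5842) = 134.77 mV

134.8 mV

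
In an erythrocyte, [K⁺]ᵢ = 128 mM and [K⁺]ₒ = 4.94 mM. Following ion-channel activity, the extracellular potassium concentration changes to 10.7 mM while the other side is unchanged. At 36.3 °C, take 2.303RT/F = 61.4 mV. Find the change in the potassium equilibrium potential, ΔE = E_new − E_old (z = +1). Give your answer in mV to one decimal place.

20.6 mV

E_old = (61.4/1)·log₁₀(4.94/128) = -86.79 mV
E_new = (61.4/1)·log₁₀(10.7/128) = -66.18 mV
ΔE = -66.18 − (-86.79) = 20.61 mV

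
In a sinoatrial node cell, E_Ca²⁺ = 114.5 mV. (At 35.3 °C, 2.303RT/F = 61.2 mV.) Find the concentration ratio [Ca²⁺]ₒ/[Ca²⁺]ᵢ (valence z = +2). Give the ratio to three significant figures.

5520

log₁₀([out]/[in]) = E·z/(61.2) = 114.5 × 2 / 61.2 = 3.7418
[out]/[in] = 10^(3.7418) = 5519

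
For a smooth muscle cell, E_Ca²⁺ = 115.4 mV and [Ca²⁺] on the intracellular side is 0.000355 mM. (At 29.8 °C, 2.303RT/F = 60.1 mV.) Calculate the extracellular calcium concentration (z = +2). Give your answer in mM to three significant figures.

Nernst: E = (60.1/2) · log₁₀([out]/[in]), so log₁₀([out]/[in]) = 115.4 × 2 / 60.1 = 3.8403.
[out]/[in] = 10^(3.8403) = 6923.
[out] = 6923 × 0.000355 = 2.458 mM.

2.46 mM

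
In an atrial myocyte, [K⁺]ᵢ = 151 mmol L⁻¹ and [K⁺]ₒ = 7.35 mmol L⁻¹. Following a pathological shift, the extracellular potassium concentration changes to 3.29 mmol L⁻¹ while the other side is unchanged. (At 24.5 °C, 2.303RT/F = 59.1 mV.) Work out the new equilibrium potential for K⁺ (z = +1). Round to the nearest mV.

After the shift: [K⁺]_out = 3.29, [K⁺]_in = 151 mmol L⁻¹.
E_new = (59.1/1)·log₁₀(3.29/151) = 59.10 · (-1.6618) = -98.21 mV

-98 mV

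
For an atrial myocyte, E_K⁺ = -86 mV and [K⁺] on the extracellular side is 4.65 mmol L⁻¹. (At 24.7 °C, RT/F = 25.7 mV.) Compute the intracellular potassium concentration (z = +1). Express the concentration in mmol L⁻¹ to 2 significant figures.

Nernst: E = (25.7/1) · ln([out]/[in]), so ln([out]/[in]) = -86.0 × 1 / 25.7 = -3.3463.
[out]/[in] = e^(-3.3463) = 0.03521.
[in] = 4.65 / 0.03521 = 132 mmol L⁻¹.

130 mmol L⁻¹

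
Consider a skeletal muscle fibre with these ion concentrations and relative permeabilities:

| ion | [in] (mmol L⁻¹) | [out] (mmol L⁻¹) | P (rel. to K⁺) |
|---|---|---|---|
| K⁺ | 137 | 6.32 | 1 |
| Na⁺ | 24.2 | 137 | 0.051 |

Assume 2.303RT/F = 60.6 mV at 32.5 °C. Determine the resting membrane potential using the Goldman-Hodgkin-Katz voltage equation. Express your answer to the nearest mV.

Vm = 60.6 · log₁₀[(Σ P·[cation]ₒ + Σ P·[anion]ᵢ) / (Σ P·[cation]ᵢ + Σ P·[anion]ₒ)]
Numerator = 1×6.32 + 0.051×137 = 13.31
Denominator = 1×137 + 0.051×24.2 = 138.2
Vm = 60.6 · log₁₀(0.096264) = 60.6 × (-1.0165) = -61.60 mV

-62 mV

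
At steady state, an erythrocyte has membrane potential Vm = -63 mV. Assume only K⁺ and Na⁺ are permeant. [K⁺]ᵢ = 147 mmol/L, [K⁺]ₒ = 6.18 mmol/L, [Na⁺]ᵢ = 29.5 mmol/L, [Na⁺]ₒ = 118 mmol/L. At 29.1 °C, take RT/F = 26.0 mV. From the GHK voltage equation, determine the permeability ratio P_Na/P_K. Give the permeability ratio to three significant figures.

0.0594

Let α = P_Na/P_K. GHK: Vm = 26.0·ln[(Kₒ + α·Naₒ)/(Kᵢ + α·Naᵢ)].
e^(Vm/26.0) = e^(-63.0/26.0) = 0.088648
So 0.088648·(Kᵢ + α·Naᵢ) = Kₒ + α·Naₒ → α = (0.088648·147.0 − 6.18) / (118.0 − 0.088648·29.5)
α = (13.03 − 6.18) / (118.0 − 2.615) = 6.851/115.4 = 0.05938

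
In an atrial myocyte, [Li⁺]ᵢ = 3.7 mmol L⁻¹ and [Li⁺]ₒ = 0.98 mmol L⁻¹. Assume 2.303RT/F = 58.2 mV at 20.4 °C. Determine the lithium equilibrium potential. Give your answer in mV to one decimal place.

-33.6 mV

E = (58.2/z) · log₁₀([Li⁺]_out/[Li⁺]_in) with z = +1.
= (58.2/1) · log₁₀(0.98/3.7) = 58.20 · log₁₀(0.2649)
= 58.20 · (-0.5770) = -33.58 mV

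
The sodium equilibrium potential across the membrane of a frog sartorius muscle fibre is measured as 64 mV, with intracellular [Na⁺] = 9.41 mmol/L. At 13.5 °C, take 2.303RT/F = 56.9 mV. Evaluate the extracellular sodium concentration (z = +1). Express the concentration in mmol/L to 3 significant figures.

125 mmol/L

Nernst: E = (56.9/1) · log₁₀([out]/[in]), so log₁₀([out]/[in]) = 64.0 × 1 / 56.9 = 1.1248.
[out]/[in] = 10^(1.1248) = 13.33.
[out] = 13.33 × 9.41 = 125.4 mmol/L.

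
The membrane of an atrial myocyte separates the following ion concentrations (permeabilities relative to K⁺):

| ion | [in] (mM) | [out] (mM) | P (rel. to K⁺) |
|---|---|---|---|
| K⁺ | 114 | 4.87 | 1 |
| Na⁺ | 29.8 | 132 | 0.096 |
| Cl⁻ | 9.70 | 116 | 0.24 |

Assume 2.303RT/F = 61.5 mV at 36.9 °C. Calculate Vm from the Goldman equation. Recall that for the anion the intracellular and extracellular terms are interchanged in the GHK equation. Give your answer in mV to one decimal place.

Vm = 61.5 · log₁₀[(Σ P·[cation]ₒ + Σ P·[anion]ᵢ) / (Σ P·[cation]ᵢ + Σ P·[anion]ₒ)]
Numerator = 1×4.87 + 0.096×132 + 0.24×9.70 = 19.87
Denominator = 1×114 + 0.096×29.8 + 0.24×116 = 144.7
Vm = 61.5 · log₁₀(0.13732) = 61.5 × (-0.8623) = -53.03 mV

-53.0 mV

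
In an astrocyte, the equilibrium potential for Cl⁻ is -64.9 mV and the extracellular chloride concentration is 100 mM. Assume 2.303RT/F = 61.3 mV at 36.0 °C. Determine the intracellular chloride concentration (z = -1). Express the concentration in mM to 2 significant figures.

8.7 mM

Nernst: E = (61.3/-1) · log₁₀([out]/[in]), so log₁₀([out]/[in]) = -64.9 × -1 / 61.3 = 1.0587.
[out]/[in] = 10^(1.0587) = 11.45.
[in] = 100 / 11.45 = 8.735 mM.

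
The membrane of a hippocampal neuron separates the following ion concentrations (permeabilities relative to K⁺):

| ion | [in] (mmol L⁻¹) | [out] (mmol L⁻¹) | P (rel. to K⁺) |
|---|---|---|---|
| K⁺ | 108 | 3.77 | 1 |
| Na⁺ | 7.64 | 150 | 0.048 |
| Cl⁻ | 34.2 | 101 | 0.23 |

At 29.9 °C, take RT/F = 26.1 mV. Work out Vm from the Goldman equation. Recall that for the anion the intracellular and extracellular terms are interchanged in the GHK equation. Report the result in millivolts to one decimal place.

Vm = 26.1 · ln[(Σ P·[cation]ₒ + Σ P·[anion]ᵢ) / (Σ P·[cation]ᵢ + Σ P·[anion]ₒ)]
Numerator = 1×3.77 + 0.048×150 + 0.23×34.2 = 18.84
Denominator = 1×108 + 0.048×7.64 + 0.23×101 = 131.6
Vm = 26.1 · ln(0.14313) = 26.1 × (-1.9440) = -50.74 mV

-50.7 mV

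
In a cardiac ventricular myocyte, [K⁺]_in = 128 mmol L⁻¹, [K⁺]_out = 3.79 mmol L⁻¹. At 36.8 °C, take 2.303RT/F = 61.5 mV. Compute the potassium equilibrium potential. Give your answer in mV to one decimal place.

E = (61.5/z) · log₁₀([K⁺]_out/[K⁺]_in) with z = +1.
= (61.5/1) · log₁₀(3.79/128) = 61.50 · log₁₀(0.02961)
= 61.50 · (-1.5286) = -94.01 mV

-94.0 mV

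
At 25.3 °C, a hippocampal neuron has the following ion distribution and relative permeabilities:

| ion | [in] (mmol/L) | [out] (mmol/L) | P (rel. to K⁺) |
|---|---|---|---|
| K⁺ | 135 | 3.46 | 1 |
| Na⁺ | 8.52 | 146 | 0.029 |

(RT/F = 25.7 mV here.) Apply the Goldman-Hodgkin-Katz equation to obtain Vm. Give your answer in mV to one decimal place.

-73.7 mV

Vm = 25.7 · ln[(Σ P·[cation]ₒ + Σ P·[anion]ᵢ) / (Σ P·[cation]ᵢ + Σ P·[anion]ₒ)]
Numerator = 1×3.46 + 0.029×146 = 7.694
Denominator = 1×135 + 0.029×8.52 = 135.2
Vm = 25.7 · ln(0.056888) = 25.7 × (-2.8667) = -73.67 mV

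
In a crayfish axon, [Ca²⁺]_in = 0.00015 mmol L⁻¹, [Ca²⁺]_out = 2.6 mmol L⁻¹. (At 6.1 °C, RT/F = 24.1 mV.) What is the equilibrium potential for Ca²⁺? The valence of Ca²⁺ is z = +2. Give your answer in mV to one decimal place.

117.6 mV

E = (24.1/z) · ln([Ca²⁺]_out/[Ca²⁺]_in) with z = +2.
= (24.1/2) · ln(2.6/0.00015) = 12.05 · ln(1.733e+04)
= 12.05 · (9.7604) = 117.61 mV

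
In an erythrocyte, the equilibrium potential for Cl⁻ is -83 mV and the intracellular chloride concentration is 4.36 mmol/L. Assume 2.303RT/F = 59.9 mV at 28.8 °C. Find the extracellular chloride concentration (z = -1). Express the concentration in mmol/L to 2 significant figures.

110 mmol/L

Nernst: E = (59.9/-1) · log₁₀([out]/[in]), so log₁₀([out]/[in]) = -83.0 × -1 / 59.9 = 1.3856.
[out]/[in] = 10^(1.3856) = 24.3.
[out] = 24.3 × 4.36 = 106 mmol/L.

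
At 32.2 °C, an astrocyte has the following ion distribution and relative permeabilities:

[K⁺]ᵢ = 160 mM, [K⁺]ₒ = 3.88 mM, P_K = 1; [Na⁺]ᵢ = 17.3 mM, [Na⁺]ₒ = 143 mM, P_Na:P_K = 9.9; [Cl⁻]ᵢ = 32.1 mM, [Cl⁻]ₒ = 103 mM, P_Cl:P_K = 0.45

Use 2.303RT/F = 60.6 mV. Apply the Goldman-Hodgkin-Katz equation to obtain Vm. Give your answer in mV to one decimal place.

Vm = 60.6 · log₁₀[(Σ P·[cation]ₒ + Σ P·[anion]ᵢ) / (Σ P·[cation]ᵢ + Σ P·[anion]ₒ)]
Numerator = 1×3.88 + 9.9×143 + 0.45×32.1 = 1434
Denominator = 1×160 + 9.9×17.3 + 0.45×103 = 377.6
Vm = 60.6 · log₁₀(3.7975) = 60.6 × (0.5795) = 35.12 mV

35.1 mV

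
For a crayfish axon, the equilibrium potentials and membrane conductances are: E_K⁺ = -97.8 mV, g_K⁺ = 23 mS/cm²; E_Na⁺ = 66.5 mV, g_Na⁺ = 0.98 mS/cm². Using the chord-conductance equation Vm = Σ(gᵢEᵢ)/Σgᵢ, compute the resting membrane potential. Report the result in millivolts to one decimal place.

Σ gᵢEᵢ = 23·(-97.8) + 0.98·(66.5) = -2184.23
Σ gᵢ = 23 + 0.98 = 23.98
Vm = -2184.23 / 23.98 = -91.09 mV

-91.1 mV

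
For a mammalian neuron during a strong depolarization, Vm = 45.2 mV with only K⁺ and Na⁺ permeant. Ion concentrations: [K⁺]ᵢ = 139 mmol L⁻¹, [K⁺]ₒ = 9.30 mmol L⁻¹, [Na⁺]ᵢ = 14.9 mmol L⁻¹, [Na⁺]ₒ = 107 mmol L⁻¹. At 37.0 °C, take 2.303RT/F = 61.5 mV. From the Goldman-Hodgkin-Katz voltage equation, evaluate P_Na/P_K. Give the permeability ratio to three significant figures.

28.6

Let α = P_Na/P_K. GHK: Vm = 61.5·log₁₀[(Kₒ + α·Naₒ)/(Kᵢ + α·Naᵢ)].
10^(Vm/61.5) = 10^(45.2/61.5) = 5.432
So 5.432·(Kᵢ + α·Naᵢ) = Kₒ + α·Naₒ → α = (5.432·139.0 − 9.3) / (107.0 − 5.432·14.9)
α = (755 − 9.3) / (107.0 − 80.94) = 745.7/26.06 = 28.61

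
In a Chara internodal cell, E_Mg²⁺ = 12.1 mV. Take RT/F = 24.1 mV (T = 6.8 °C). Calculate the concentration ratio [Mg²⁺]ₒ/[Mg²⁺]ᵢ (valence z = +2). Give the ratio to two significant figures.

2.7

ln([out]/[in]) = E·z/(24.1) = 12.1 × 2 / 24.1 = 1.0041
[out]/[in] = e^(1.0041) = 2.73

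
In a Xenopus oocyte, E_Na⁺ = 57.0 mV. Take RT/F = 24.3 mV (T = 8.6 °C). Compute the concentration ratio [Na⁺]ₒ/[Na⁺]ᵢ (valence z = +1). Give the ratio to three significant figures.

ln([out]/[in]) = E·z/(24.3) = 57.0 × 1 / 24.3 = 2.3457
[out]/[in] = e^(2.3457) = 10.44

10.4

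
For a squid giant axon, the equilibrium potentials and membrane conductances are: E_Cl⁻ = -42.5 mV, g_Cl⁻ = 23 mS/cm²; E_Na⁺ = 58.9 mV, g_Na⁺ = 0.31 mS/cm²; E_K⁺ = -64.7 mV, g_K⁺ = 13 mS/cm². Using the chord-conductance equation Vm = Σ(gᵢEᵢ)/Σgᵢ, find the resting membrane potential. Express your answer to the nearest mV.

Σ gᵢEᵢ = 23·(-42.5) + 0.31·(58.9) + 13·(-64.7) = -1800.34
Σ gᵢ = 23 + 0.31 + 13 = 36.31
Vm = -1800.34 / 36.31 = -49.58 mV

-50 mV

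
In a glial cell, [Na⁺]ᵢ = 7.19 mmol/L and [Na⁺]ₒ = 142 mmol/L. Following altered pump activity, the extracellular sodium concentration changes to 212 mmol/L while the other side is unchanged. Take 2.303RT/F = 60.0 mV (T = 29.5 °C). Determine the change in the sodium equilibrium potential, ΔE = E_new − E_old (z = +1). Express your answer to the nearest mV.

E_old = (60.0/1)·log₁₀(142/7.19) = 77.73 mV
E_new = (60.0/1)·log₁₀(212/7.19) = 88.18 mV
ΔE = 88.18 − (77.73) = 10.44 mV

10 mV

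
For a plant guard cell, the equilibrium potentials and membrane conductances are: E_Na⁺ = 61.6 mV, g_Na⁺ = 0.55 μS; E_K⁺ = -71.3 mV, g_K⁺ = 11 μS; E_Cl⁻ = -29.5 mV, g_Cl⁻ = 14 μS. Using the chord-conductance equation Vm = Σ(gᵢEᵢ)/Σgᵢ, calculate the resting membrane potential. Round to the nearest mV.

-46 mV

Σ gᵢEᵢ = 0.55·(61.6) + 11·(-71.3) + 14·(-29.5) = -1163.42
Σ gᵢ = 0.55 + 11 + 14 = 25.55
Vm = -1163.42 / 25.55 = -45.54 mV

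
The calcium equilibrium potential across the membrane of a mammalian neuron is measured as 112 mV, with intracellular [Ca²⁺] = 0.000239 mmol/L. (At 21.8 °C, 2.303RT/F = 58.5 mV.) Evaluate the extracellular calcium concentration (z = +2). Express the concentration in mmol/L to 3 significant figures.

1.61 mmol/L

Nernst: E = (58.5/2) · log₁₀([out]/[in]), so log₁₀([out]/[in]) = 112.0 × 2 / 58.5 = 3.8291.
[out]/[in] = 10^(3.8291) = 6746.
[out] = 6746 × 0.000239 = 1.612 mmol/L.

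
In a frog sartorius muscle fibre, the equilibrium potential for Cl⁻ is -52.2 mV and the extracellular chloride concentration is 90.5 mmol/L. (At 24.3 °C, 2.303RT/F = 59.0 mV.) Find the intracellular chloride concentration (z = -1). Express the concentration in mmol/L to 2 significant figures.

12 mmol/L

Nernst: E = (59.0/-1) · log₁₀([out]/[in]), so log₁₀([out]/[in]) = -52.2 × -1 / 59.0 = 0.8847.
[out]/[in] = 10^(0.8847) = 7.669.
[in] = 90.5 / 7.669 = 11.8 mmol/L.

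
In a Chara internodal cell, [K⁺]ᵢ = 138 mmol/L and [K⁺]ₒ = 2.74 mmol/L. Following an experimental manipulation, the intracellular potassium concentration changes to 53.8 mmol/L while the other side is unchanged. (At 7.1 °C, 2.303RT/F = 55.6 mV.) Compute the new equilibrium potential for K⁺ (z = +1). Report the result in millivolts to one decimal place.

-71.9 mV

After the shift: [K⁺]_out = 2.74, [K⁺]_in = 53.8 mmol/L.
E_new = (55.6/1)·log₁₀(2.74/53.8) = 55.60 · (-1.2930) = -71.89 mV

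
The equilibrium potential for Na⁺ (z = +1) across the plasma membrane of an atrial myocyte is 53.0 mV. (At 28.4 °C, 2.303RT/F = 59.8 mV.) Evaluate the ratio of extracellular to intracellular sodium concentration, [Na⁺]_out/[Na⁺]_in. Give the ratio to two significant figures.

7.7

log₁₀([out]/[in]) = E·z/(59.8) = 53.0 × 1 / 59.8 = 0.8863
[out]/[in] = 10^(0.8863) = 7.696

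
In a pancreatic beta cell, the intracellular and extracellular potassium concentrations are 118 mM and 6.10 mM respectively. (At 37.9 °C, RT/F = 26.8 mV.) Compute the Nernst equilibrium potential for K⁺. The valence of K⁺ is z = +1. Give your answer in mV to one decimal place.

-79.4 mV

E = (26.8/z) · ln([K⁺]_out/[K⁺]_in) with z = +1.
= (26.8/1) · ln(6.10/118) = 26.80 · ln(0.05169)
= 26.80 · (-2.9624) = -79.39 mV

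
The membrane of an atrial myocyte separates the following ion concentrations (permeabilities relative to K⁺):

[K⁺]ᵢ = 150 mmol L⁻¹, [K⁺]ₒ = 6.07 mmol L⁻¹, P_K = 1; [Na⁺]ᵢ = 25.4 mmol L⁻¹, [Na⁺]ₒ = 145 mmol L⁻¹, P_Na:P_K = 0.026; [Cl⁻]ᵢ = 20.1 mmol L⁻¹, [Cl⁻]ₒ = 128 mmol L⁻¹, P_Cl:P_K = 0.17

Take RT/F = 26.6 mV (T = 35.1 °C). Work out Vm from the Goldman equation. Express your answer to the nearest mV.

Vm = 26.6 · ln[(Σ P·[cation]ₒ + Σ P·[anion]ᵢ) / (Σ P·[cation]ᵢ + Σ P·[anion]ₒ)]
Numerator = 1×6.07 + 0.026×145 + 0.17×20.1 = 13.26
Denominator = 1×150 + 0.026×25.4 + 0.17×128 = 172.4
Vm = 26.6 · ln(0.076888) = 26.6 × (-2.5654) = -68.24 mV

-68 mV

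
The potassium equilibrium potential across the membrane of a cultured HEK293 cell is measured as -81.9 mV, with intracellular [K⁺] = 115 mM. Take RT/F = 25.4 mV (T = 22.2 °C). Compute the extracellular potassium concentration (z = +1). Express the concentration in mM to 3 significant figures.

4.57 mM

Nernst: E = (25.4/1) · ln([out]/[in]), so ln([out]/[in]) = -81.9 × 1 / 25.4 = -3.2244.
[out]/[in] = e^(-3.2244) = 0.03978.
[out] = 0.03978 × 115 = 4.575 mM.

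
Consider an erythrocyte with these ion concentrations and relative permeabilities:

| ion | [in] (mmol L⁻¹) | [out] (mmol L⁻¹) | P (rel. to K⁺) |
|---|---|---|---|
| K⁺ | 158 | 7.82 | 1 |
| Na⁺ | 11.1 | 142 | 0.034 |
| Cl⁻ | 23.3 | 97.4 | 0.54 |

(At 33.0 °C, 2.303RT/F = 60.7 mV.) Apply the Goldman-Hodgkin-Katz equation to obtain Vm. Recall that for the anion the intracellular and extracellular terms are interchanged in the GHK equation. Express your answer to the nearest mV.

Vm = 60.7 · log₁₀[(Σ P·[cation]ₒ + Σ P·[anion]ᵢ) / (Σ P·[cation]ᵢ + Σ P·[anion]ₒ)]
Numerator = 1×7.82 + 0.034×142 + 0.54×23.3 = 25.23
Denominator = 1×158 + 0.034×11.1 + 0.54×97.4 = 211
Vm = 60.7 · log₁₀(0.11959) = 60.7 × (-0.9223) = -55.98 mV

-56 mV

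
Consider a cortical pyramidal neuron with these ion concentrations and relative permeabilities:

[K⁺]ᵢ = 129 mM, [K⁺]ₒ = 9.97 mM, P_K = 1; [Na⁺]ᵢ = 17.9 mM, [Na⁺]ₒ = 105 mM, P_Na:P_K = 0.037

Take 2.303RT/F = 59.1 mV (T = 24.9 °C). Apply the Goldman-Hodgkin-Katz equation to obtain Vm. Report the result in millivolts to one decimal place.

Vm = 59.1 · log₁₀[(Σ P·[cation]ₒ + Σ P·[anion]ᵢ) / (Σ P·[cation]ᵢ + Σ P·[anion]ₒ)]
Numerator = 1×9.97 + 0.037×105 = 13.86
Denominator = 1×129 + 0.037×17.9 = 129.7
Vm = 59.1 · log₁₀(0.10685) = 59.1 × (-0.9712) = -57.40 mV

-57.4 mV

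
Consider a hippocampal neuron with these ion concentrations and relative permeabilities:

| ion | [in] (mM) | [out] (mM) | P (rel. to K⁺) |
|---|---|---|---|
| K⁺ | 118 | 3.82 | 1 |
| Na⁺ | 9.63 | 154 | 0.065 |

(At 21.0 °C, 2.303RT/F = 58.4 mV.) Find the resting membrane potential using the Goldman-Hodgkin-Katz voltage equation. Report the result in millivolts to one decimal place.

-54.5 mV

Vm = 58.4 · log₁₀[(Σ P·[cation]ₒ + Σ P·[anion]ᵢ) / (Σ P·[cation]ᵢ + Σ P·[anion]ₒ)]
Numerator = 1×3.82 + 0.065×154 = 13.83
Denominator = 1×118 + 0.065×9.63 = 118.6
Vm = 58.4 · log₁₀(0.11658) = 58.4 × (-0.9334) = -54.51 mV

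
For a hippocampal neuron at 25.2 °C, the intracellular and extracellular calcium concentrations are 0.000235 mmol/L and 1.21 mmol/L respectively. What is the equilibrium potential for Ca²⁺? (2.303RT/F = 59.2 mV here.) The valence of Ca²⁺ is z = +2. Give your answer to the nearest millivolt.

110 mV

E = (59.2/z) · log₁₀([Ca²⁺]_out/[Ca²⁺]_in) with z = +2.
= (59.2/2) · log₁₀(1.21/0.000235) = 29.60 · log₁₀(5149)
= 29.60 · (3.7117) = 109.87 mV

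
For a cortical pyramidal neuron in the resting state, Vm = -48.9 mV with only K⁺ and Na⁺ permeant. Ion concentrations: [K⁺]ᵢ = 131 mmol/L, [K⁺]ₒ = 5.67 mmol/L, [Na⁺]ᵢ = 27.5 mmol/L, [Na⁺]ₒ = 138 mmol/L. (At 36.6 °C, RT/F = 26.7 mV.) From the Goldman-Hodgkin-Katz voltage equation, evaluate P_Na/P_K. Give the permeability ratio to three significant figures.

0.115

Let α = P_Na/P_K. GHK: Vm = 26.7·ln[(Kₒ + α·Naₒ)/(Kᵢ + α·Naᵢ)].
e^(Vm/26.7) = e^(-48.9/26.7) = 0.16018
So 0.16018·(Kᵢ + α·Naᵢ) = Kₒ + α·Naₒ → α = (0.16018·131.0 − 5.67) / (138.0 − 0.16018·27.5)
α = (20.98 − 5.67) / (138.0 − 4.405) = 15.31/133.6 = 0.1146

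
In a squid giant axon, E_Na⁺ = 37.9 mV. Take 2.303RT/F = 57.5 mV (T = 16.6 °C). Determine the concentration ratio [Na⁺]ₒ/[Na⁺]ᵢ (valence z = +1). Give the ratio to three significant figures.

log₁₀([out]/[in]) = E·z/(57.5) = 37.9 × 1 / 57.5 = 0.6591
[out]/[in] = 10^(0.6591) = 4.562

4.56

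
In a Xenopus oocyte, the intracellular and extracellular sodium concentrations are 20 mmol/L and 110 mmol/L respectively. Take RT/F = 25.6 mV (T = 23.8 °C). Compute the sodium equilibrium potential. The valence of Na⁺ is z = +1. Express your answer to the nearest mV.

44 mV

E = (25.6/z) · ln([Na⁺]_out/[Na⁺]_in) with z = +1.
= (25.6/1) · ln(110/20) = 25.60 · ln(5.5)
= 25.60 · (1.7047) = 43.64 mV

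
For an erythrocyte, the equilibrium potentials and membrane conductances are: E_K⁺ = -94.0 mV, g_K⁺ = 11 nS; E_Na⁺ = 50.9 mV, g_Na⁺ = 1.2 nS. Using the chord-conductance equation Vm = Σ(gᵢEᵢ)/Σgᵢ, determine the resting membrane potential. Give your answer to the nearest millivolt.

Σ gᵢEᵢ = 11·(-94.0) + 1.2·(50.9) = -972.92
Σ gᵢ = 11 + 1.2 = 12.2
Vm = -972.92 / 12.2 = -79.75 mV

-80 mV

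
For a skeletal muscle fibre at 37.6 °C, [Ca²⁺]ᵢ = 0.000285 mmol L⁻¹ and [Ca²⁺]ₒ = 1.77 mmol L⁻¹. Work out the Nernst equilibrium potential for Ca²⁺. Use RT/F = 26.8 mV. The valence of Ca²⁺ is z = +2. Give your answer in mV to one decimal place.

117.0 mV

E = (26.8/z) · ln([Ca²⁺]_out/[Ca²⁺]_in) with z = +2.
= (26.8/2) · ln(1.77/0.000285) = 13.40 · ln(6211)
= 13.40 · (8.7340) = 117.04 mV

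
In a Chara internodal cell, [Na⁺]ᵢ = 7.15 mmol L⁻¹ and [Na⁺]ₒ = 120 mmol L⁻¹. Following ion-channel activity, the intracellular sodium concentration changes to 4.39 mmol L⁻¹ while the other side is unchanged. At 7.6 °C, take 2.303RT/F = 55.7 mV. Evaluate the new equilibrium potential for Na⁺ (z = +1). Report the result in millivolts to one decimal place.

80.0 mV

After the shift: [Na⁺]_out = 120, [Na⁺]_in = 4.39 mmol L⁻¹.
E_new = (55.7/1)·log₁₀(120/4.39) = 55.70 · (1.4367) = 80.03 mV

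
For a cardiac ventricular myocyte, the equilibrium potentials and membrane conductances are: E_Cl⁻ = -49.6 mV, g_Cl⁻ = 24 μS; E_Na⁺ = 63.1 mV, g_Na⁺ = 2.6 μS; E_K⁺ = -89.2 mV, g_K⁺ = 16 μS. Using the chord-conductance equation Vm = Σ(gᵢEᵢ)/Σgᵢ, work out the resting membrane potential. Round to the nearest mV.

-58 mV

Σ gᵢEᵢ = 24·(-49.6) + 2.6·(63.1) + 16·(-89.2) = -2453.54
Σ gᵢ = 24 + 2.6 + 16 = 42.6
Vm = -2453.54 / 42.6 = -57.59 mV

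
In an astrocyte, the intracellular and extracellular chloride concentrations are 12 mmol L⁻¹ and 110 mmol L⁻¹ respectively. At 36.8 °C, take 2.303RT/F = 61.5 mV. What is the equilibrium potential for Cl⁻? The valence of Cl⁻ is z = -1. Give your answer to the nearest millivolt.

E = (61.5/z) · log₁₀([Cl⁻]_out/[Cl⁻]_in) with z = -1.
For an anion, dividing by z = -1 reverses the sign.
= (61.5/-1) · log₁₀(110/12) = -61.50 · log₁₀(9.167)
= -61.50 · (0.9622) = -59.18 mV

-59 mV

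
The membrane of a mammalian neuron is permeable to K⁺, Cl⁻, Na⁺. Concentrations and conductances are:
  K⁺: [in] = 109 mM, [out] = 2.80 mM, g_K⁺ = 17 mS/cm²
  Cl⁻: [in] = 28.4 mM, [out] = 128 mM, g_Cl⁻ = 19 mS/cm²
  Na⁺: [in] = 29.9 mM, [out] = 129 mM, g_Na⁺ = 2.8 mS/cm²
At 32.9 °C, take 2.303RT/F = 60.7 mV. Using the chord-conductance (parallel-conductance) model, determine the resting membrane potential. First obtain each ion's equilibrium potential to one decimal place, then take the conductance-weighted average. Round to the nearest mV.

E_K⁺ = (60.7/1)·log₁₀(2.80/109) = -96.5 mV
E_Cl⁻ = (60.7/-1)·log₁₀(128/28.4) = -39.7 mV
E_Na⁺ = (60.7/1)·log₁₀(129/29.9) = 38.5 mV
Vm = (Σ gᵢEᵢ)/(Σ gᵢ) = (17·-96.5 + 19·-39.7 + 2.8·38.5) / (17 + 19 + 2.8)
= -2287.00 / 38.8 = -58.94 mV

-59 mV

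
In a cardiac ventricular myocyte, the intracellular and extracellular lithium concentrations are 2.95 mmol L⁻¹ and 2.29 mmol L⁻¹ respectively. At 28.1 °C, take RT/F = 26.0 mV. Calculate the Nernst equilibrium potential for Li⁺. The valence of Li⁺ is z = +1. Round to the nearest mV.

-7 mV

E = (26.0/z) · ln([Li⁺]_out/[Li⁺]_in) with z = +1.
= (26.0/1) · ln(2.29/2.95) = 26.00 · ln(0.7763)
= 26.00 · (-0.2533) = -6.58 mV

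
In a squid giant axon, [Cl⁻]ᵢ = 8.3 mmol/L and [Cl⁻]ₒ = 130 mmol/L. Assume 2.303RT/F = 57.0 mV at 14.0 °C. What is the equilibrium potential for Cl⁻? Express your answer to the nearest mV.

-68 mV

E = (57.0/z) · log₁₀([Cl⁻]_out/[Cl⁻]_in) with z = -1.
For an anion, dividing by z = -1 reverses the sign.
= (57.0/-1) · log₁₀(130/8.3) = -57.00 · log₁₀(15.66)
= -57.00 · (1.1949) = -68.11 mV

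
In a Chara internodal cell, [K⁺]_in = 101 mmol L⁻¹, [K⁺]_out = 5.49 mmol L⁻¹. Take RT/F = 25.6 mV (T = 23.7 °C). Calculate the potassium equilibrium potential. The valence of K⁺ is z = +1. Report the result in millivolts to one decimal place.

E = (25.6/z) · ln([K⁺]_out/[K⁺]_in) with z = +1.
= (25.6/1) · ln(5.49/101) = 25.60 · ln(0.05436)
= 25.60 · (-2.9122) = -74.55 mV

-74.6 mV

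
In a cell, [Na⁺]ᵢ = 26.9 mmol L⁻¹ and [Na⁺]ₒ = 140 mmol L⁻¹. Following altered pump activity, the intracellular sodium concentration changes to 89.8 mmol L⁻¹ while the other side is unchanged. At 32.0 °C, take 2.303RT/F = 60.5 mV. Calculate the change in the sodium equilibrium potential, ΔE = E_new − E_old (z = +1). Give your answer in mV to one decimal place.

E_old = (60.5/1)·log₁₀(140/26.9) = 43.34 mV
E_new = (60.5/1)·log₁₀(140/89.8) = 11.67 mV
ΔE = 11.67 − (43.34) = -31.67 mV

-31.7 mV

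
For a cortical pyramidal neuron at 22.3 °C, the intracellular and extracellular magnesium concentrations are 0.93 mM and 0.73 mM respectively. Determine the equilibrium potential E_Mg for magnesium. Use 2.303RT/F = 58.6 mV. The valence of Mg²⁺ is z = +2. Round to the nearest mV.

-3 mV

E = (58.6/z) · log₁₀([Mg²⁺]_out/[Mg²⁺]_in) with z = +2.
= (58.6/2) · log₁₀(0.73/0.93) = 29.30 · log₁₀(0.7849)
= 29.30 · (-0.1052) = -3.08 mV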